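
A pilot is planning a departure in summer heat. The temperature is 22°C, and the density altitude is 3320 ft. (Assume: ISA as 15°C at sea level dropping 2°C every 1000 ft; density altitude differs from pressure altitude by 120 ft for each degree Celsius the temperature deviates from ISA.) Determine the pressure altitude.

2000 ft

DA = PA + 120 × (OAT − (15 − 2·PA/1000)) = PA + 120·OAT − 1800 + 0.24·PA = 1.24·PA + 120·OAT − 1800.
So 1.24·PA = 3320 − 120 × 22 + 1800 = 2480.
PA = 2480 / 1.24 = 2000 ft.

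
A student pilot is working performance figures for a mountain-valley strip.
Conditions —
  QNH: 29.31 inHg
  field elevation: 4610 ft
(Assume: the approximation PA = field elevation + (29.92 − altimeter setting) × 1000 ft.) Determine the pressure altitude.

5220 ft

Pressure correction = (29.92 − 29.31) × 1000 = +610 ft.
Pressure altitude = 4610 + (+610) = 5220 ft.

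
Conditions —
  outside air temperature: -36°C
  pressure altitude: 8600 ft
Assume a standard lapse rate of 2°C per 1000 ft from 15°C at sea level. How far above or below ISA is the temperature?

ISA temperature at 8600 ft = 15 − 2 × (8600/1000) = -2.2°C.
Deviation = OAT − ISA = -36 − (-2.2) = -33.8°C.

ISA-33.8°C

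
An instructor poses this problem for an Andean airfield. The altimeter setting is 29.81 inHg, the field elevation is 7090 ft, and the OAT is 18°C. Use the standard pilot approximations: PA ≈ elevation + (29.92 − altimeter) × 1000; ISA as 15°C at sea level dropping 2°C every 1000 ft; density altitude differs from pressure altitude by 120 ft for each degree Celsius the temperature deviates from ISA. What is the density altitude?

Pressure altitude = 7090 + (29.92 − 29.81) × 1000 = 7090 + (+110) = 7200 ft.
ISA temperature at 7200 ft = 15 − 2 × (7200/1000) = 0.6°C.
ISA deviation = 18 − 0.6 = +17.4°C.
Density altitude = 7200 + 120 × (17.4) = 9288 ft.

9288 ft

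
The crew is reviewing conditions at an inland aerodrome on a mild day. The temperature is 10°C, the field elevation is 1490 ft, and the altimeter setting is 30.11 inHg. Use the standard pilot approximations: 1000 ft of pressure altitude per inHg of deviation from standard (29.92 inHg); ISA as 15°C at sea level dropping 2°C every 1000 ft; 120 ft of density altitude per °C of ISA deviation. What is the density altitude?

1012 ft

Pressure altitude = 1490 + (29.92 − 30.11) × 1000 = 1490 + (-190) = 1300 ft.
ISA temperature at 1300 ft = 15 − 2 × (1300/1000) = 12.4°C.
ISA deviation = 10 − 12.4 = -2.4°C.
Density altitude = 1300 + 120 × (-2.4) = 1012 ft.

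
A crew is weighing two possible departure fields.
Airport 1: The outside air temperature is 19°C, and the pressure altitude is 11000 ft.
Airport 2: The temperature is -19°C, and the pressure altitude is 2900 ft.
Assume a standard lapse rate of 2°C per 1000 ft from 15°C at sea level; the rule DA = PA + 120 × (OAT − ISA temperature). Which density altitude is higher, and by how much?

Airport 1 by 14604 ft

Airport 1: ISA temp = -7°C, deviation +26°C, DA = 11000 + 120 × 26 = 14120 ft.
Airport 2: ISA temp = 9.2°C, deviation -28.2°C, DA = 2900 + 120 × (-28.2) = -484 ft.
Airport 1 is higher by 14120 − (-484) = 14604 ft.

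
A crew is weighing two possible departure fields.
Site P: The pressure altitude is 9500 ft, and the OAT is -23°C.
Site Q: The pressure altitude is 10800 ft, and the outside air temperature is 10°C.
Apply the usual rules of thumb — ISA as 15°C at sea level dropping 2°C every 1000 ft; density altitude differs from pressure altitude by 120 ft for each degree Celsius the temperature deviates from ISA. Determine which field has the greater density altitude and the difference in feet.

Site Q by 5572 ft

Site P: ISA temp = -4°C, deviation -19°C, DA = 9500 + 120 × (-19) = 7220 ft.
Site Q: ISA temp = -6.6°C, deviation +16.6°C, DA = 10800 + 120 × 16.6 = 12792 ft.
Site Q is higher by 12792 − 7220 = 5572 ft.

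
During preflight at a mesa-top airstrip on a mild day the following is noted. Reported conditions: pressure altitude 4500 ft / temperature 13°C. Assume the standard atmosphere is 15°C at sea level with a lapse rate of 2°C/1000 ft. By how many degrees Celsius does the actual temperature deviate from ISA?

ISA temperature at 4500 ft = 15 − 2 × (4500/1000) = 6°C.
Deviation = OAT − ISA = 13 − 6 = +7°C.

ISA+7°C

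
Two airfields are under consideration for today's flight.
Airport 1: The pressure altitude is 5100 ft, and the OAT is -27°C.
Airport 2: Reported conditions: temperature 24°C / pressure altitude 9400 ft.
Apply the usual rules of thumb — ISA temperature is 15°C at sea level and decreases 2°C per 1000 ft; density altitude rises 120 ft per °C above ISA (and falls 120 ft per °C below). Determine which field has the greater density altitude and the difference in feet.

Airport 2 by 11452 ft

Airport 1: ISA temp = 4.8°C, deviation -31.8°C, DA = 5100 + 120 × (-31.8) = 1284 ft.
Airport 2: ISA temp = -3.8°C, deviation +27.8°C, DA = 9400 + 120 × 27.8 = 12736 ft.
Airport 2 is higher by 12736 − 1284 = 11452 ft.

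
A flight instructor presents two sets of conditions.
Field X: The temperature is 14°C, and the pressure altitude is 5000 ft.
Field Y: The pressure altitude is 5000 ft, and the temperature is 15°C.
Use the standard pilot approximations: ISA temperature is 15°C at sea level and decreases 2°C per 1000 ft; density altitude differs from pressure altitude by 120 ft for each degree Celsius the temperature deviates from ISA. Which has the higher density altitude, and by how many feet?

Field X: ISA temp = 5°C, deviation +9°C, DA = 5000 + 120 × 9 = 6080 ft.
Field Y: ISA temp = 5°C, deviation +10°C, DA = 5000 + 120 × 10 = 6200 ft.
Field Y is higher by 6200 − 6080 = 120 ft.

Field Y by 120 ft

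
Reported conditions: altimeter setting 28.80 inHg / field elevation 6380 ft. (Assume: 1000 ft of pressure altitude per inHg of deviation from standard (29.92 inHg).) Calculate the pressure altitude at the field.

Pressure correction = (29.92 − 28.80) × 1000 = +1120 ft.
Pressure altitude = 6380 + (+1120) = 7500 ft.

7500 ft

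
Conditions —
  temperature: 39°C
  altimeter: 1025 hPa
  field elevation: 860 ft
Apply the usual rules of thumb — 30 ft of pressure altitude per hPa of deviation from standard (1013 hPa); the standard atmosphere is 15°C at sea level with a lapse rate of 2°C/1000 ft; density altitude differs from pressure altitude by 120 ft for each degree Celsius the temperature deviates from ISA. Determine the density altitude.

Pressure altitude = 860 + (1013 − 1025) × 30 = 860 + (-360) = 500 ft.
ISA temperature at 500 ft = 15 − 2 × (500/1000) = 14°C.
ISA deviation = 39 − 14 = +25°C.
Density altitude = 500 + 120 × (25) = 3500 ft.

3500 ft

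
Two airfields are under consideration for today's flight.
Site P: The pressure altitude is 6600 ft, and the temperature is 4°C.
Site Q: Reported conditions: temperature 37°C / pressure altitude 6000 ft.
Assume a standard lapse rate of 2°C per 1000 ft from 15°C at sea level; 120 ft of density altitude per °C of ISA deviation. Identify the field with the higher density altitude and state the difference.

Site P: ISA temp = 1.8°C, deviation +2.2°C, DA = 6600 + 120 × 2.2 = 6864 ft.
Site Q: ISA temp = 3°C, deviation +34°C, DA = 6000 + 120 × 34 = 10080 ft.
Site Q is higher by 10080 − 6864 = 3216 ft.

Site Q by 3216 ft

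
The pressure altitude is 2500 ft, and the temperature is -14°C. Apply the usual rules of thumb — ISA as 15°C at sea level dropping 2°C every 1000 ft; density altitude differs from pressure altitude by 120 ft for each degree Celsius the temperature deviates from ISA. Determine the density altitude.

-380 ft

ISA temperature at 2500 ft = 15 − 2 × (2500/1000) = 10°C.
ISA deviation = -14 − 10 = -24°C.
Density altitude = 2500 + 120 × (-24) = 2500 + (-2880) = -380 ft.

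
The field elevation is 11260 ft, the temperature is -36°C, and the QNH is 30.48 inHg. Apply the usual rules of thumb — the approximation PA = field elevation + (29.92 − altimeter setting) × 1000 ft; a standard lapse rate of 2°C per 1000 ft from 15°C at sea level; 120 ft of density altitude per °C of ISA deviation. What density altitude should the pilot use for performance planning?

Pressure altitude = 11260 + (29.92 − 30.48) × 1000 = 11260 + (-560) = 10700 ft.
ISA temperature at 10700 ft = 15 − 2 × (10700/1000) = -6.4°C.
ISA deviation = -36 − (-6.4) = -29.6°C.
Density altitude = 10700 + 120 × (-29.6) = 7148 ft.

7148 ft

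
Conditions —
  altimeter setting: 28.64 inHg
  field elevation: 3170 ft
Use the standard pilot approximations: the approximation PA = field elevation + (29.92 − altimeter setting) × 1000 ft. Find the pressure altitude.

Pressure correction = (29.92 − 28.64) × 1000 = +1280 ft.
Pressure altitude = 3170 + (+1280) = 4450 ft.

4450 ft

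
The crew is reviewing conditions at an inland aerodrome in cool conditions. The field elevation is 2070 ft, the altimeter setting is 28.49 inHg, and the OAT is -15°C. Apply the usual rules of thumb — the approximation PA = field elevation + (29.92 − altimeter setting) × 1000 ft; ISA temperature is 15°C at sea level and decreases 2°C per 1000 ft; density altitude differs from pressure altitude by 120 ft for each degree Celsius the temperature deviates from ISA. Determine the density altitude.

740 ft

Pressure altitude = 2070 + (29.92 − 28.49) × 1000 = 2070 + (+1430) = 3500 ft.
ISA temperature at 3500 ft = 15 − 2 × (3500/1000) = 8°C.
ISA deviation = -15 − 8 = -23°C.
Density altitude = 3500 + 120 × (-23) = 740 ft.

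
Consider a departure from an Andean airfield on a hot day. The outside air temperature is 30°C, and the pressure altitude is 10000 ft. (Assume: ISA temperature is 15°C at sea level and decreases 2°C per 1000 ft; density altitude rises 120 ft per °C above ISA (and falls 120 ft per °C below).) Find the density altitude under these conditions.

14200 ft

ISA temperature at 10000 ft = 15 − 2 × (10000/1000) = -5°C.
ISA deviation = 30 − (-5) = +35°C.
Density altitude = 10000 + 120 × (35) = 10000 + (+4200) = 14200 ft.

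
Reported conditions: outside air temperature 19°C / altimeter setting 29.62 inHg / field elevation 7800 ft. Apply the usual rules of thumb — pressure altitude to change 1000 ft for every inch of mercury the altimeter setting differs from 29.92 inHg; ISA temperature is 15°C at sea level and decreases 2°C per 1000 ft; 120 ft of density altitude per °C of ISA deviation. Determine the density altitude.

10524 ft

Pressure altitude = 7800 + (29.92 − 29.62) × 1000 = 7800 + (+300) = 8100 ft.
ISA temperature at 8100 ft = 15 − 2 × (8100/1000) = -1.2°C.
ISA deviation = 19 − (-1.2) = +20.2°C.
Density altitude = 8100 + 120 × (20.2) = 10524 ft.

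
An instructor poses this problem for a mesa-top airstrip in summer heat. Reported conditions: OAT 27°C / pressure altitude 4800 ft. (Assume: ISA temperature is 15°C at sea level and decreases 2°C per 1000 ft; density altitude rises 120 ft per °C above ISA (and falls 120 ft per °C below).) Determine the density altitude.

7392 ft

ISA temperature at 4800 ft = 15 − 2 × (4800/1000) = 5.4°C.
ISA deviation = 27 − 5.4 = +21.6°C.
Density altitude = 4800 + 120 × (21.6) = 4800 + (+2592) = 7392 ft.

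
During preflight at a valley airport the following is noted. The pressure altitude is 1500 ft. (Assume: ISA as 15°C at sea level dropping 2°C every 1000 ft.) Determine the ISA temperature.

ISA temperature = 15 − 2 × (1500/1000) = 15 − 3 = 12°C.

12°C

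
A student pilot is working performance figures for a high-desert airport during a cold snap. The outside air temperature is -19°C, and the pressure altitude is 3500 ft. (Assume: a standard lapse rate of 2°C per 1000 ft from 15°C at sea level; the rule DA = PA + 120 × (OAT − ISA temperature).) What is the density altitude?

260 ft

ISA temperature at 3500 ft = 15 − 2 × (3500/1000) = 8°C.
ISA deviation = -19 − 8 = -27°C.
Density altitude = 3500 + 120 × (-27) = 3500 + (-3240) = 260 ft.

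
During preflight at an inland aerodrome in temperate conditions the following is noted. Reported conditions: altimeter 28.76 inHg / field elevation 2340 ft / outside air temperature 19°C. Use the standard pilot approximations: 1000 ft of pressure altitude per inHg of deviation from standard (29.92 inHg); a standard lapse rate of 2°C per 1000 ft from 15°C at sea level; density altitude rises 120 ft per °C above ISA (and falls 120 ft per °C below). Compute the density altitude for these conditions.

4820 ft

Pressure altitude = 2340 + (29.92 − 28.76) × 1000 = 2340 + (+1160) = 3500 ft.
ISA temperature at 3500 ft = 15 − 2 × (3500/1000) = 8°C.
ISA deviation = 19 − 8 = +11°C.
Density altitude = 3500 + 120 × (11) = 4820 ft.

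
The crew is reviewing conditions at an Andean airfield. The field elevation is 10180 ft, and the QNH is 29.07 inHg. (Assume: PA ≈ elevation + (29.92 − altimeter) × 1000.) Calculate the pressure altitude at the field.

11030 ft

Pressure correction = (29.92 − 29.07) × 1000 = +850 ft.
Pressure altitude = 10180 + (+850) = 11030 ft.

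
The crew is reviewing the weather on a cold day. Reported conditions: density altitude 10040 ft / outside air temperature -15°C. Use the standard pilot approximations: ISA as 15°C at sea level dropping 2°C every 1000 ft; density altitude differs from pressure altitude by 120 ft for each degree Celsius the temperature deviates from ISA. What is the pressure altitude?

11000 ft

DA = PA + 120 × (OAT − (15 − 2·PA/1000)) = PA + 120·OAT − 1800 + 0.24·PA = 1.24·PA + 120·OAT − 1800.
So 1.24·PA = 10040 − 120 × (-15) + 1800 = 13640.
PA = 13640 / 1.24 = 11000 ft.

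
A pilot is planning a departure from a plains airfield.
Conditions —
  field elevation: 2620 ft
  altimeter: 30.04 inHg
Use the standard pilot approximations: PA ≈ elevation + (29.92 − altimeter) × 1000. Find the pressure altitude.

2500 ft

Pressure correction = (29.92 − 30.04) × 1000 = -120 ft.
Pressure altitude = 2620 + (-120) = 2500 ft.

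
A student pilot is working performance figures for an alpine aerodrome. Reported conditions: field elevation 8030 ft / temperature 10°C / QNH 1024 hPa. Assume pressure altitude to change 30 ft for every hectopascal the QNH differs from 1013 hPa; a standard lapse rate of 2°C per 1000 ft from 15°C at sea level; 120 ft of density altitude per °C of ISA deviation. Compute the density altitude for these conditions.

8948 ft

Pressure altitude = 8030 + (1013 − 1024) × 30 = 8030 + (-330) = 7700 ft.
ISA temperature at 7700 ft = 15 − 2 × (7700/1000) = -0.4°C.
ISA deviation = 10 − (-0.4) = +10.4°C.
Density altitude = 7700 + 120 × (10.4) = 8948 ft.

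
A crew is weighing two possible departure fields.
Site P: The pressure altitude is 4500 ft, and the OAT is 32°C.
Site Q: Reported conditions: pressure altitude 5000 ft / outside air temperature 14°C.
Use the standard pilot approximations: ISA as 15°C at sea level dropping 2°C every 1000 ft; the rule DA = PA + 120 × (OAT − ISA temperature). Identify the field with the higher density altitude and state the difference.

Site P: ISA temp = 6°C, deviation +26°C, DA = 4500 + 120 × 26 = 7620 ft.
Site Q: ISA temp = 5°C, deviation +9°C, DA = 5000 + 120 × 9 = 6080 ft.
Site P is higher by 7620 − 6080 = 1540 ft.

Site P by 1540 ft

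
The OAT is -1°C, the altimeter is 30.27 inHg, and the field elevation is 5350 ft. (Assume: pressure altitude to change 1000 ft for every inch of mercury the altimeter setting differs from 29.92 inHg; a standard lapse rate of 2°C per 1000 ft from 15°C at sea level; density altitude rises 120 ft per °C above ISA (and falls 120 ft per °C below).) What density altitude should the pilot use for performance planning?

Pressure altitude = 5350 + (29.92 − 30.27) × 1000 = 5350 + (-350) = 5000 ft.
ISA temperature at 5000 ft = 15 − 2 × (5000/1000) = 5°C.
ISA deviation = -1 − 5 = -6°C.
Density altitude = 5000 + 120 × (-6) = 4280 ft.

4280 ft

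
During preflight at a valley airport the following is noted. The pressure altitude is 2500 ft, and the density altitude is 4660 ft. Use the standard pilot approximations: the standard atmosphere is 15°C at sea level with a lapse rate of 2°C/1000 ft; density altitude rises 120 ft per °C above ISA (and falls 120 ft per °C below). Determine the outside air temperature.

Density altitude − pressure altitude = 4660 − 2500 = +2160 ft.
At 120 ft/°C that is an ISA deviation of 2160/120 = +18°C.
ISA temperature at 2500 ft = 15 − 2 × (2500/1000) = 10°C.
OAT = ISA + deviation = 10 + (+18) = 28°C.

28°C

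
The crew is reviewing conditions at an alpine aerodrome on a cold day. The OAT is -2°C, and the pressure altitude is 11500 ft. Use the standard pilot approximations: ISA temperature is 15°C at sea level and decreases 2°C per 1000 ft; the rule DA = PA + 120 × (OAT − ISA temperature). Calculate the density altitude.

12220 ft

ISA temperature at 11500 ft = 15 − 2 × (11500/1000) = -8°C.
ISA deviation = -2 − (-8) = +6°C.
Density altitude = 11500 + 120 × (6) = 11500 + (+720) = 12220 ft.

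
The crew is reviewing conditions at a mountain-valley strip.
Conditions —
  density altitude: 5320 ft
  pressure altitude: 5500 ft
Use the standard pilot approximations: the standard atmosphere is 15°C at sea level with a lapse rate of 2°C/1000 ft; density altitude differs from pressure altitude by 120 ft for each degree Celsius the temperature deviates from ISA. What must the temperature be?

Density altitude − pressure altitude = 5320 − 5500 = -180 ft.
At 120 ft/°C that is an ISA deviation of -180/120 = -1.5°C.
ISA temperature at 5500 ft = 15 − 2 × (5500/1000) = 4°C.
OAT = ISA + deviation = 4 + (-1.5) = 2.5°C.

2.5°C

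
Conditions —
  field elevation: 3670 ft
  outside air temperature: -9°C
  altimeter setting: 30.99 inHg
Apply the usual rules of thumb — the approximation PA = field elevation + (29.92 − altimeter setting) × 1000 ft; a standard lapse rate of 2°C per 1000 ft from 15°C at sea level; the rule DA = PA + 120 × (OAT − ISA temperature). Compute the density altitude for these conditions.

Pressure altitude = 3670 + (29.92 − 30.99) × 1000 = 3670 + (-1070) = 2600 ft.
ISA temperature at 2600 ft = 15 − 2 × (2600/1000) = 9.8°C.
ISA deviation = -9 − 9.8 = -18.8°C.
Density altitude = 2600 + 120 × (-18.8) = 344 ft.

344 ft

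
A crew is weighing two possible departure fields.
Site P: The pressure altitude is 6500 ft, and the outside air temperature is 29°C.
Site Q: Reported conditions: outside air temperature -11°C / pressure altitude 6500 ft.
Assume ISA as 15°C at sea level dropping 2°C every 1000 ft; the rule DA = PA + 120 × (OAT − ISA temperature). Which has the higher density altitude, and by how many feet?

Site P: ISA temp = 2°C, deviation +27°C, DA = 6500 + 120 × 27 = 9740 ft.
Site Q: ISA temp = 2°C, deviation -13°C, DA = 6500 + 120 × (-13) = 4940 ft.
Site P is higher by 9740 − 4940 = 4800 ft.

Site P by 4800 ft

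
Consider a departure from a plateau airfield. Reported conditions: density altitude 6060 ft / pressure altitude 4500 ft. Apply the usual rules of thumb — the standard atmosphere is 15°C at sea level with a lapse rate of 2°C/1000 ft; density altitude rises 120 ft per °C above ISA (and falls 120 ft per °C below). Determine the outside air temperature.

Density altitude − pressure altitude = 6060 − 4500 = +1560 ft.
At 120 ft/°C that is an ISA deviation of 1560/120 = +13°C.
ISA temperature at 4500 ft = 15 − 2 × (4500/1000) = 6°C.
OAT = ISA + deviation = 6 + (+13) = 19°C.

19°C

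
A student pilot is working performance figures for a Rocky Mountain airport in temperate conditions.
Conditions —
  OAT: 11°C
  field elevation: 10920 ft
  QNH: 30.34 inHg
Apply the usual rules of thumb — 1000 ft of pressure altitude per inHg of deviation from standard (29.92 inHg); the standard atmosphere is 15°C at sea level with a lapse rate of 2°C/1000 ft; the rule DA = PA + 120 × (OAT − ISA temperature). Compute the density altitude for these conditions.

12540 ft

Pressure altitude = 10920 + (29.92 − 30.34) × 1000 = 10920 + (-420) = 10500 ft.
ISA temperature at 10500 ft = 15 − 2 × (10500/1000) = -6°C.
ISA deviation = 11 − (-6) = +17°C.
Density altitude = 10500 + 120 × (17) = 12540 ft.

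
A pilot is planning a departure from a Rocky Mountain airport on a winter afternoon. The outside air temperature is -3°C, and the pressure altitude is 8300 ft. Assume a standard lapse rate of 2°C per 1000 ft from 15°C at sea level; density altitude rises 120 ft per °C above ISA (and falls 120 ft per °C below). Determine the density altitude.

8132 ft

ISA temperature at 8300 ft = 15 − 2 × (8300/1000) = -1.6°C.
ISA deviation = -3 − (-1.6) = -1.4°C.
Density altitude = 8300 + 120 × (-1.4) = 8300 + (-168) = 8132 ft.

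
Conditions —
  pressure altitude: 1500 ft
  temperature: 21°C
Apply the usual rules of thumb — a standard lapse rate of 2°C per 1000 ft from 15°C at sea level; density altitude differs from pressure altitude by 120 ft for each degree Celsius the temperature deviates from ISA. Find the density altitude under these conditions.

2580 ft

ISA temperature at 1500 ft = 15 − 2 × (1500/1000) = 12°C.
ISA deviation = 21 − 12 = +9°C.
Density altitude = 1500 + 120 × (9) = 1500 + (+1080) = 2580 ft.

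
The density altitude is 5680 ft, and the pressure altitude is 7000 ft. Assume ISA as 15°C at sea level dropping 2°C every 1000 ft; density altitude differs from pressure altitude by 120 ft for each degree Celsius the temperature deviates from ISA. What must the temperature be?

-10°C

Density altitude − pressure altitude = 5680 − 7000 = -1320 ft.
At 120 ft/°C that is an ISA deviation of -1320/120 = -11°C.
ISA temperature at 7000 ft = 15 − 2 × (7000/1000) = 1°C.
OAT = ISA + deviation = 1 + (-11) = -10°C.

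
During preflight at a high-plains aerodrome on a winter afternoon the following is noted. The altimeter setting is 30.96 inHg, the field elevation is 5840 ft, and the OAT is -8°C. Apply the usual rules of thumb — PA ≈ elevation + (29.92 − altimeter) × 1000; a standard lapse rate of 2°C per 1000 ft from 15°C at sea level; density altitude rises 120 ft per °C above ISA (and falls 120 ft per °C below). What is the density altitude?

3192 ft

Pressure altitude = 5840 + (29.92 − 30.96) × 1000 = 5840 + (-1040) = 4800 ft.
ISA temperature at 4800 ft = 15 − 2 × (4800/1000) = 5.4°C.
ISA deviation = -8 − 5.4 = -13.4°C.
Density altitude = 4800 + 120 × (-13.4) = 3192 ft.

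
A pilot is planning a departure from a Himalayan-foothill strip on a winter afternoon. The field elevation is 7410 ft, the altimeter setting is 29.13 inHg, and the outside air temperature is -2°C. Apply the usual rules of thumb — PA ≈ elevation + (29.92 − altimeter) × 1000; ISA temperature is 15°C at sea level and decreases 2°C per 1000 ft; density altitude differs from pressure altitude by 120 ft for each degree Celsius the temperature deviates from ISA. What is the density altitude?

8128 ft

Pressure altitude = 7410 + (29.92 − 29.13) × 1000 = 7410 + (+790) = 8200 ft.
ISA temperature at 8200 ft = 15 − 2 × (8200/1000) = -1.4°C.
ISA deviation = -2 − (-1.4) = -0.6°C.
Density altitude = 8200 + 120 × (-0.6) = 8128 ft.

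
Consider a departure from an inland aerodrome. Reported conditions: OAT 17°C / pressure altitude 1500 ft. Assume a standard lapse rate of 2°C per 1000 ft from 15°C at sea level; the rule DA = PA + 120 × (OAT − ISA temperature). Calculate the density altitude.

ISA temperature at 1500 ft = 15 − 2 × (1500/1000) = 12°C.
ISA deviation = 17 − 12 = +5°C.
Density altitude = 1500 + 120 × (5) = 1500 + (+600) = 2100 ft.

2100 ft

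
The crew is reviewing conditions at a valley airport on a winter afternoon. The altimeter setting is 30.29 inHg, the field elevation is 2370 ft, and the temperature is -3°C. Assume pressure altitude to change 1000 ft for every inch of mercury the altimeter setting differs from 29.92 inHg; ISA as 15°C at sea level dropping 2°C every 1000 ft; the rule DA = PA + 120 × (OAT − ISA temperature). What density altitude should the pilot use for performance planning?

320 ft

Pressure altitude = 2370 + (29.92 − 30.29) × 1000 = 2370 + (-370) = 2000 ft.
ISA temperature at 2000 ft = 15 − 2 × (2000/1000) = 11°C.
ISA deviation = -3 − 11 = -14°C.
Density altitude = 2000 + 120 × (-14) = 320 ft.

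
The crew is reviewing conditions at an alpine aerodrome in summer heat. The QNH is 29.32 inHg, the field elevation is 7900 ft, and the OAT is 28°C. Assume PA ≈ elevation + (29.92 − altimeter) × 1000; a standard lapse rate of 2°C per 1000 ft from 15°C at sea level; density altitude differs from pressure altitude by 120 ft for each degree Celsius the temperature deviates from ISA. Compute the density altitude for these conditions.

12100 ft

Pressure altitude = 7900 + (29.92 − 29.32) × 1000 = 7900 + (+600) = 8500 ft.
ISA temperature at 8500 ft = 15 − 2 × (8500/1000) = -2°C.
ISA deviation = 28 − (-2) = +30°C.
Density altitude = 8500 + 120 × (30) = 12100 ft.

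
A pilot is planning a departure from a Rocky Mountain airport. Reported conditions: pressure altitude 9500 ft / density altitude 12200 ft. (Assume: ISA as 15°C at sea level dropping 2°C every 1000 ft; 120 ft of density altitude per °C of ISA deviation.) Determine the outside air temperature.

Density altitude − pressure altitude = 12200 − 9500 = +2700 ft.
At 120 ft/°C that is an ISA deviation of 2700/120 = +22.5°C.
ISA temperature at 9500 ft = 15 − 2 × (9500/1000) = -4°C.
OAT = ISA + deviation = -4 + (+22.5) = 18.5°C.

18.5°C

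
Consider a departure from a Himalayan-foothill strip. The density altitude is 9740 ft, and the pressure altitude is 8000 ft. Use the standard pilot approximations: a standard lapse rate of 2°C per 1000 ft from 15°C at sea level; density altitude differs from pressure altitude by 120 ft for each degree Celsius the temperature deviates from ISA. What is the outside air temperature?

Density altitude − pressure altitude = 9740 − 8000 = +1740 ft.
At 120 ft/°C that is an ISA deviation of 1740/120 = +14.5°C.
ISA temperature at 8000 ft = 15 − 2 × (8000/1000) = -1°C.
OAT = ISA + deviation = -1 + (+14.5) = 13.5°C.

13.5°C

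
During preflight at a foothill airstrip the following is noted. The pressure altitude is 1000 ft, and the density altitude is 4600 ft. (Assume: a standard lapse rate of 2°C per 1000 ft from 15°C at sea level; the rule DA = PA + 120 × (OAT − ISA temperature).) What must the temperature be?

Density altitude − pressure altitude = 4600 − 1000 = +3600 ft.
At 120 ft/°C that is an ISA deviation of 3600/120 = +30°C.
ISA temperature at 1000 ft = 15 − 2 × (1000/1000) = 13°C.
OAT = ISA + deviation = 13 + (+30) = 43°C.

43°C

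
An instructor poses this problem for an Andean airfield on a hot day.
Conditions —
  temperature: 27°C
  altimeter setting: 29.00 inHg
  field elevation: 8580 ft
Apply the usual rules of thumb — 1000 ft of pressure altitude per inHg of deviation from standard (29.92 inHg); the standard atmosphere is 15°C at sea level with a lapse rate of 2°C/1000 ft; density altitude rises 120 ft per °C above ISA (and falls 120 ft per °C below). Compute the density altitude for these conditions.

Pressure altitude = 8580 + (29.92 − 29.00) × 1000 = 8580 + (+920) = 9500 ft.
ISA temperature at 9500 ft = 15 − 2 × (9500/1000) = -4°C.
ISA deviation = 27 − (-4) = +31°C.
Density altitude = 9500 + 120 × (31) = 13220 ft.

13220 ft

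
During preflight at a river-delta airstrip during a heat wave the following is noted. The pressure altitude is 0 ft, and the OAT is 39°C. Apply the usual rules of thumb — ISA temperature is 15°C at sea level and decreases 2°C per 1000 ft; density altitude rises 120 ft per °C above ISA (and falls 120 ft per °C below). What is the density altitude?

2880 ft

ISA temperature at 0 ft = 15 − 2 × (0/1000) = 15°C.
ISA deviation = 39 − 15 = +24°C.
Density altitude = 0 + 120 × (24) = 0 + (+2880) = 2880 ft.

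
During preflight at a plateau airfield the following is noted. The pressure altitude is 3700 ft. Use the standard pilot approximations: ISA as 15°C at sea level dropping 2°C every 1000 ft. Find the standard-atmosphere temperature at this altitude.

7.6°C

ISA temperature = 15 − 2 × (3700/1000) = 15 − 7.4 = 7.6°C.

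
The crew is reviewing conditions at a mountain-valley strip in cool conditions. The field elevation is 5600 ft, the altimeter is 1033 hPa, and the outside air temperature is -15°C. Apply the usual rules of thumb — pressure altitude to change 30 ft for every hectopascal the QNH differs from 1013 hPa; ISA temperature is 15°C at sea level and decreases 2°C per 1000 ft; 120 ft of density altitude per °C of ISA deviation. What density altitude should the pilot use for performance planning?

2600 ft

Pressure altitude = 5600 + (1013 − 1033) × 30 = 5600 + (-600) = 5000 ft.
ISA temperature at 5000 ft = 15 − 2 × (5000/1000) = 5°C.
ISA deviation = -15 − 5 = -20°C.
Density altitude = 5000 + 120 × (-20) = 2600 ft.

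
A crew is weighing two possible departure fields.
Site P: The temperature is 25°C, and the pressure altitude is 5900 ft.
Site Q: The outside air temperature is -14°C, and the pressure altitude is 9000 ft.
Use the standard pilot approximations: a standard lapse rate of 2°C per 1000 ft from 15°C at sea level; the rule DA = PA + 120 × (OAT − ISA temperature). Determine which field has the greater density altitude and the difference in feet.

Site P by 836 ft

Site P: ISA temp = 3.2°C, deviation +21.8°C, DA = 5900 + 120 × 21.8 = 8516 ft.
Site Q: ISA temp = -3°C, deviation -11°C, DA = 9000 + 120 × (-11) = 7680 ft.
Site P is higher by 8516 − 7680 = 836 ft.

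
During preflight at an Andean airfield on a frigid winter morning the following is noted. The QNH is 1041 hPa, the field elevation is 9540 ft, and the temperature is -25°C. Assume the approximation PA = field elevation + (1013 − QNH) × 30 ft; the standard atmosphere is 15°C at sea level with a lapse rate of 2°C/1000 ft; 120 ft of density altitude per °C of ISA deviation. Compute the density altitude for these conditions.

Pressure altitude = 9540 + (1013 − 1041) × 30 = 9540 + (-840) = 8700 ft.
ISA temperature at 8700 ft = 15 − 2 × (8700/1000) = -2.4°C.
ISA deviation = -25 − (-2.4) = -22.6°C.
Density altitude = 8700 + 120 × (-22.6) = 5988 ft.

5988 ft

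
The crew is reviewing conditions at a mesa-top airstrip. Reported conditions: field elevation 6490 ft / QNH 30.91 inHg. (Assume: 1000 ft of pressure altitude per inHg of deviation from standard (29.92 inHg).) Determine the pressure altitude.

5500 ft

Pressure correction = (29.92 − 30.91) × 1000 = -990 ft.
Pressure altitude = 6490 + (-990) = 5500 ft.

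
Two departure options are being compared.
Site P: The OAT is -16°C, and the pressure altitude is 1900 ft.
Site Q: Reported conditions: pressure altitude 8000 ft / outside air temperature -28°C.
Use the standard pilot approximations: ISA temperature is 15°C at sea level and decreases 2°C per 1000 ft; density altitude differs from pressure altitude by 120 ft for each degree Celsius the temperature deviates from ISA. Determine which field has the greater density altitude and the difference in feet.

Site P: ISA temp = 11.2°C, deviation -27.2°C, DA = 1900 + 120 × (-27.2) = -1364 ft.
Site Q: ISA temp = -1°C, deviation -27°C, DA = 8000 + 120 × (-27) = 4760 ft.
Site Q is higher by 4760 − (-1364) = 6124 ft.

Site Q by 6124 ft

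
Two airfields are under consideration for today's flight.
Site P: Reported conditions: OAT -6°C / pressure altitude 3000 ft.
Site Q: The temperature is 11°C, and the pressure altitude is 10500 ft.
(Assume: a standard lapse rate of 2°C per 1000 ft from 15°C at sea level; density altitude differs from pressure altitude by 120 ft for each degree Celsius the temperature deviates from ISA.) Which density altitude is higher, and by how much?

Site P: ISA temp = 9°C, deviation -15°C, DA = 3000 + 120 × (-15) = 1200 ft.
Site Q: ISA temp = -6°C, deviation +17°C, DA = 10500 + 120 × 17 = 12540 ft.
Site Q is higher by 12540 − 1200 = 11340 ft.

Site Q by 11340 ft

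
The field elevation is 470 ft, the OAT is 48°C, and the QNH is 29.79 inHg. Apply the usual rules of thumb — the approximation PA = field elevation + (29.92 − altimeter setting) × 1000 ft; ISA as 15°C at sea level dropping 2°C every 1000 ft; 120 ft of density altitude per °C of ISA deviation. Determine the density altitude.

Pressure altitude = 470 + (29.92 − 29.79) × 1000 = 470 + (+130) = 600 ft.
ISA temperature at 600 ft = 15 − 2 × (600/1000) = 13.8°C.
ISA deviation = 48 − 13.8 = +34.2°C.
Density altitude = 600 + 120 × (34.2) = 4704 ft.

4704 ft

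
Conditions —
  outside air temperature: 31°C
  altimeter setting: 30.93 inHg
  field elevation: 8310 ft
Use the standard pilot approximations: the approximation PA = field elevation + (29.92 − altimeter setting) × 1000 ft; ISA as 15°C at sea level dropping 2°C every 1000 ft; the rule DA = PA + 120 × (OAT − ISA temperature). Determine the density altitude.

10972 ft

Pressure altitude = 8310 + (29.92 − 30.93) × 1000 = 8310 + (-1010) = 7300 ft.
ISA temperature at 7300 ft = 15 − 2 × (7300/1000) = 0.4°C.
ISA deviation = 31 − 0.4 = +30.6°C.
Density altitude = 7300 + 120 × (30.6) = 10972 ft.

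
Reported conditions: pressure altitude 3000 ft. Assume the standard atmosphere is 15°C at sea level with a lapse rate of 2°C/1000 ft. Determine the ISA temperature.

ISA temperature = 15 − 2 × (3000/1000) = 15 − 6 = 9°C.

9°C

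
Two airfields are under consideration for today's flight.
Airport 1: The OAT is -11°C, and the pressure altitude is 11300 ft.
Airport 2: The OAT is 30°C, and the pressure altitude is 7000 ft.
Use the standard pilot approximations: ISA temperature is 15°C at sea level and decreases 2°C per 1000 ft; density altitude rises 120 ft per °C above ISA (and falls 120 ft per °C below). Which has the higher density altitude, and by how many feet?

Airport 1: ISA temp = -7.6°C, deviation -3.4°C, DA = 11300 + 120 × (-3.4) = 10892 ft.
Airport 2: ISA temp = 1°C, deviation +29°C, DA = 7000 + 120 × 29 = 10480 ft.
Airport 1 is higher by 10892 − 10480 = 412 ft.

Airport 1 by 412 ft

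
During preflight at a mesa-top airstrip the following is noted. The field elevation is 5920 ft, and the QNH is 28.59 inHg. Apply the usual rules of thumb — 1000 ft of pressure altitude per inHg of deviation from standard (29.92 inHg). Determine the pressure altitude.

7250 ft

Pressure correction = (29.92 − 28.59) × 1000 = +1330 ft.
Pressure altitude = 5920 + (+1330) = 7250 ft.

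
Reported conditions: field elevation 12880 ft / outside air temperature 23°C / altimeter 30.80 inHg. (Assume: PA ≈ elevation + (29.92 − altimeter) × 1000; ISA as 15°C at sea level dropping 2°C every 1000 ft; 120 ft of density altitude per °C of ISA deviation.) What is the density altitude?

15840 ft

Pressure altitude = 12880 + (29.92 − 30.80) × 1000 = 12880 + (-880) = 12000 ft.
ISA temperature at 12000 ft = 15 − 2 × (12000/1000) = -9°C.
ISA deviation = 23 − (-9) = +32°C.
Density altitude = 12000 + 120 × (32) = 15840 ft.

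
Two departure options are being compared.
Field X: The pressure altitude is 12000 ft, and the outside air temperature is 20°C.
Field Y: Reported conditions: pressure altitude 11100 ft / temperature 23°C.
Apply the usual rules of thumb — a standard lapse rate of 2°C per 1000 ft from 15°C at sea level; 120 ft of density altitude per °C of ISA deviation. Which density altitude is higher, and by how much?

Field X by 756 ft

Field X: ISA temp = -9°C, deviation +29°C, DA = 12000 + 120 × 29 = 15480 ft.
Field Y: ISA temp = -7.2°C, deviation +30.2°C, DA = 11100 + 120 × 30.2 = 14724 ft.
Field X is higher by 15480 − 14724 = 756 ft.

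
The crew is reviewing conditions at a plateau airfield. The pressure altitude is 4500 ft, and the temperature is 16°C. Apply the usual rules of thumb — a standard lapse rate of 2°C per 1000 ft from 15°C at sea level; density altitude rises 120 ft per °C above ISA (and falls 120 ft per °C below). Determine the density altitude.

5700 ft

ISA temperature at 4500 ft = 15 − 2 × (4500/1000) = 6°C.
ISA deviation = 16 − 6 = +10°C.
Density altitude = 4500 + 120 × (10) = 4500 + (+1200) = 5700 ft.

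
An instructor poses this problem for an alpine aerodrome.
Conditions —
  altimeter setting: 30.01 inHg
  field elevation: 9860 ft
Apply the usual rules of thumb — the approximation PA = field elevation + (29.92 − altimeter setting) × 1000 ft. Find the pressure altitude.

Pressure correction = (29.92 − 30.01) × 1000 = -90 ft.
Pressure altitude = 9860 + (-90) = 9770 ft.

9770 ft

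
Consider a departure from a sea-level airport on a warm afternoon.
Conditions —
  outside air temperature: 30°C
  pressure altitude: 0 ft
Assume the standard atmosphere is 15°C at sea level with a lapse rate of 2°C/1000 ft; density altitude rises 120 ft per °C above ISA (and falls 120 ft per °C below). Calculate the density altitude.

1800 ft

ISA temperature at 0 ft = 15 − 2 × (0/1000) = 15°C.
ISA deviation = 30 − 15 = +15°C.
Density altitude = 0 + 120 × (15) = 0 + (+1800) = 1800 ft.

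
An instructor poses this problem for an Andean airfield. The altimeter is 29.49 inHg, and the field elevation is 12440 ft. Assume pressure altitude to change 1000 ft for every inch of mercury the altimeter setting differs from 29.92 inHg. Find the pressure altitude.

12870 ft

Pressure correction = (29.92 − 29.49) × 1000 = +430 ft.
Pressure altitude = 12440 + (+430) = 12870 ft.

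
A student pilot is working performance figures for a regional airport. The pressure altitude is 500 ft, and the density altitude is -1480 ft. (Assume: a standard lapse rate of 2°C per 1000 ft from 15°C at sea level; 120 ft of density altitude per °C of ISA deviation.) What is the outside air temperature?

-2.5°C

Density altitude − pressure altitude = -1480 − 500 = -1980 ft.
At 120 ft/°C that is an ISA deviation of -1980/120 = -16.5°C.
ISA temperature at 500 ft = 15 − 2 × (500/1000) = 14°C.
OAT = ISA + deviation = 14 + (-16.5) = -2.5°C.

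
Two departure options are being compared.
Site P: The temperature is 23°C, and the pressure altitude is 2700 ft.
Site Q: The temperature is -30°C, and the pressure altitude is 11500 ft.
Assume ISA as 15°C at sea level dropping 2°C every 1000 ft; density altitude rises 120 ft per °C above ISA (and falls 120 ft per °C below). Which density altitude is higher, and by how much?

Site P: ISA temp = 9.6°C, deviation +13.4°C, DA = 2700 + 120 × 13.4 = 4308 ft.
Site Q: ISA temp = -8°C, deviation -22°C, DA = 11500 + 120 × (-22) = 8860 ft.
Site Q is higher by 8860 − 4308 = 4552 ft.

Site Q by 4552 ft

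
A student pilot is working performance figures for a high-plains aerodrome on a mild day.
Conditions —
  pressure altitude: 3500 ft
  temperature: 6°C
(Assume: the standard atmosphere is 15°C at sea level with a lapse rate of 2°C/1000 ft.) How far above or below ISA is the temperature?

ISA temperature at 3500 ft = 15 − 2 × (3500/1000) = 8°C.
Deviation = OAT − ISA = 6 − 8 = -2°C.

ISA-2°C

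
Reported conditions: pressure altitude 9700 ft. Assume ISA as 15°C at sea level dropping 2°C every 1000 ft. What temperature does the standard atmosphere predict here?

-4.4°C

ISA temperature = 15 − 2 × (9700/1000) = 15 − 19.4 = -4.4°C.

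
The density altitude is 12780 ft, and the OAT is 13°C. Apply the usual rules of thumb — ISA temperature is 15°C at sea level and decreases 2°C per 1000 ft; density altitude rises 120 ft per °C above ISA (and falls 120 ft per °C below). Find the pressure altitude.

10500 ft

DA = PA + 120 × (OAT − (15 − 2·PA/1000)) = PA + 120·OAT − 1800 + 0.24·PA = 1.24·PA + 120·OAT − 1800.
So 1.24·PA = 12780 − 120 × 13 + 1800 = 13020.
PA = 13020 / 1.24 = 10500 ft.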